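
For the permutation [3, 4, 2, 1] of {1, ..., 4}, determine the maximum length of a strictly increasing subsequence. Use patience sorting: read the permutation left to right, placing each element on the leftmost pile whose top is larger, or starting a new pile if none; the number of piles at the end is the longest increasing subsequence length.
3: new pile. tops = [3]
4: new pile. tops = [3, 4]
2: onto pile 1 (replacing 3). tops = [2, 4]
1: onto pile 1 (replacing 2). tops = [1, 4]

2 piles, so the longest increasing subsequence has length 2.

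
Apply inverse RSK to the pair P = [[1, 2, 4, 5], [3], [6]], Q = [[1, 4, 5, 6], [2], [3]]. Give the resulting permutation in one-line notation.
6 3 1 2 4 5

Reverse the RSK construction: for i from n down to 1, find the cell of Q containing i, remove the entry at that cell from P, and reverse-bump it up through P; the value ejected from row 1 is w(i).

Step i=6: Q has 6 at row 1, column 4; remove that cell from P, ejecting 5. So w(6) = 5. P is now [[1, 2, 4], [3], [6]].
Step i=5: Q has 5 at row 1, column 3; remove that cell from P, ejecting 4. So w(5) = 4. P is now [[1, 2], [3], [6]].
Step i=4: Q has 4 at row 1, column 2; remove that cell from P, ejecting 2. So w(4) = 2. P is now [[1], [3], [6]].
Step i=3: Q has 3 at row 3, column 1; remove 6 from row 3 of P and reverse-bump: 6 enters row 2 and ejects 3; 3 enters row 1 and ejects 1. So w(3) = 1. P is now [[3], [6]].
Step i=2: Q has 2 at row 2, column 1; remove 6 from row 2 of P and reverse-bump: 6 enters row 1 and ejects 3. So w(2) = 3. P is now [[6]].
Step i=1: Q has 1 at row 1, column 1; remove that cell from P, ejecting 6. So w(1) = 6. P is now [].

So w = 6 3 1 2 4 5.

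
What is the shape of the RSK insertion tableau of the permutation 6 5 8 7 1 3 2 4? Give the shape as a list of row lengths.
[3, 2, 2, 1]

Row-insert each entry into an empty tableau.

After inserting 6: P = [[6]].
After inserting 5: P = [[5], [6]].
After inserting 8: P = [[5, 8], [6]].
After inserting 7: P = [[5, 7], [6, 8]].
After inserting 1: P = [[1, 7], [5, 8], [6]].
After inserting 3: P = [[1, 3], [5, 7], [6, 8]].
After inserting 2: P = [[1, 2], [3, 7], [5, 8], [6]].
After inserting 4: P = [[1, 2, 4], [3, 7], [5, 8], [6]].

The final insertion tableau P = [[1, 2, 4], [3, 7], [5, 8], [6]] has shape [3, 2, 2, 1].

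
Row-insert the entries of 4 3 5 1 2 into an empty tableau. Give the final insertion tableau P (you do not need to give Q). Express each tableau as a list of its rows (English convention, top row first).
After inserting 4: P = [[4]].
After inserting 3: P = [[3], [4]].
After inserting 5: P = [[3, 5], [4]].
After inserting 1: P = [[1, 5], [3], [4]].
After inserting 2: P = [[1, 2], [3, 5], [4]].

So P = [[1, 2], [3, 5], [4]].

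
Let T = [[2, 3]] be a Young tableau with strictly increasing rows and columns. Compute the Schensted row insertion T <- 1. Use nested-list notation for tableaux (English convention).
In row 1, 1 replaces 2 (the leftmost entry greater than 1); 2 is bumped to row 2. 2 starts a new row 2. The new tableau is [[1, 3], [2]].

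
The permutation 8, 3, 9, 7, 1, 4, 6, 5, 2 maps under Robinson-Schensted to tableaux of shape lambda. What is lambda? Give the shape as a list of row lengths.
[3, 2, 2, 1, 1]

Row-insert each entry into an empty tableau.

After inserting 8: P = [[8]].
After inserting 3: P = [[3], [8]].
After inserting 9: P = [[3, 9], [8]].
After inserting 7: P = [[3, 7], [8, 9]].
After inserting 1: P = [[1, 7], [3, 9], [8]].
After inserting 4: P = [[1, 4], [3, 7], [8, 9]].
After inserting 6: P = [[1, 4, 6], [3, 7], [8, 9]].
After inserting 5: P = [[1, 4, 5], [3, 6], [7, 9], [8]].
After inserting 2: P = [[1, 2, 5], [3, 4], [6, 9], [7], [8]].

The final insertion tableau P = [[1, 2, 5], [3, 4], [6, 9], [7], [8]] has shape [3, 2, 2, 1, 1].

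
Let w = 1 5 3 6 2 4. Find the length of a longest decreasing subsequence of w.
3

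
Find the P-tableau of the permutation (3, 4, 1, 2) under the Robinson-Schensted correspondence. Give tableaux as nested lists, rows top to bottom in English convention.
Insert 3: appended to row 1. P = [[3]].
Insert 4: appended to row 1. P = [[3, 4]].
Insert 1: 1 bumps 3 from row 1; 3 starts row 2. P = [[1, 4], [3]].
Insert 2: 2 bumps 4 from row 1; 4 appends to row 2. P = [[1, 2], [3, 4]].

So P = [[1, 2], [3, 4]].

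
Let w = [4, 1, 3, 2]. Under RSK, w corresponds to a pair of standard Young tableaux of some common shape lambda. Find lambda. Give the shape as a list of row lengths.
Row-insert each entry into an empty tableau.

After inserting 4: P = [[4]].
After inserting 1: P = [[1], [4]].
After inserting 3: P = [[1, 3], [4]].
After inserting 2: P = [[1, 2], [3], [4]].

The final insertion tableau P = [[1, 2], [3], [4]] has shape [2, 1, 1].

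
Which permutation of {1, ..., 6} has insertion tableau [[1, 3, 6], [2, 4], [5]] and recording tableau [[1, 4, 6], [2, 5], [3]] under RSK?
Reverse RSK: for i = n, n-1, ..., 1, locate i in Q, remove the corresponding corner cell from P, and reverse-bump its entry up through P; the value ejected from row 1 is w(i).

So w = 5 2 1 4 3 6.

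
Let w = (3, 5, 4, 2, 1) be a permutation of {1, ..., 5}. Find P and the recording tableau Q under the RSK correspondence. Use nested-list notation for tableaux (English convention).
P = [[1, 4], [2], [3], [5]], Q = [[1, 2], [3], [4], [5]]

Insert each entry of the permutation into P by Schensted row insertion, recording in Q the position of each new cell.

After inserting 3: P = [[3]].
After inserting 5: P = [[3, 5]].
After inserting 4: P = [[3, 4], [5]].
After inserting 2: P = [[2, 4], [3], [5]].
After inserting 1: P = [[1, 4], [2], [3], [5]].

So P = [[1, 4], [2], [3], [5]], Q = [[1, 2], [3], [4], [5]].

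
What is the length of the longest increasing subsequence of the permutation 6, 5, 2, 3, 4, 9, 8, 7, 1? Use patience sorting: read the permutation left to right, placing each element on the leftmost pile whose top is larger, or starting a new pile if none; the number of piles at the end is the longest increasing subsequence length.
4

6: new pile. tops = [6]
5: onto pile 1 (replacing 6). tops = [5]
2: onto pile 1 (replacing 5). tops = [2]
3: new pile. tops = [2, 3]
4: new pile. tops = [2, 3, 4]
9: new pile. tops = [2, 3, 4, 9]
8: onto pile 4 (replacing 9). tops = [2, 3, 4, 8]
7: onto pile 4 (replacing 8). tops = [2, 3, 4, 7]
1: onto pile 1 (replacing 2). tops = [1, 3, 4, 7]

4 piles, so the longest increasing subsequence has length 4.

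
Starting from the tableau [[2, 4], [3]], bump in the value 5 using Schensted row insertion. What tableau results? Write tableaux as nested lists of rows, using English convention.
5 is larger than every entry of row 1, so it is appended to row 1. The new tableau is [[2, 4, 5], [3]].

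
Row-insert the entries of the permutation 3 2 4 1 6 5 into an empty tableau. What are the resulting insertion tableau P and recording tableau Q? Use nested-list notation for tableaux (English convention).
Insert each entry of the permutation into P by Schensted row insertion, recording in Q the position of each new cell.

Insert 3: appended to row 1. P = [[3]].
Insert 2: 2 bumps 3 from row 1; 3 starts row 2. P = [[2], [3]].
Insert 4: appended to row 1. P = [[2, 4], [3]].
Insert 1: 1 bumps 2 from row 1; 2 bumps 3 from row 2; 3 starts row 3. P = [[1, 4], [2], [3]].
Insert 6: appended to row 1. P = [[1, 4, 6], [2], [3]].
Insert 5: 5 bumps 6 from row 1; 6 appends to row 2. P = [[1, 4, 5], [2, 6], [3]].

So P = [[1, 4, 5], [2, 6], [3]], Q = [[1, 3, 5], [2, 6], [4]].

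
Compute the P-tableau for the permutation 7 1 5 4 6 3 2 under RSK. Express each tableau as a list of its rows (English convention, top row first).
Insert 7: appended to row 1. P = [[7]].
Insert 1: 1 bumps 7 from row 1; 7 starts row 2. P = [[1], [7]].
Insert 5: appended to row 1. P = [[1, 5], [7]].
Insert 4: 4 bumps 5 from row 1; 5 bumps 7 from row 2; 7 starts row 3. P = [[1, 4], [5], [7]].
Insert 6: appended to row 1. P = [[1, 4, 6], [5], [7]].
Insert 3: 3 bumps 4 from row 1; 4 bumps 5 from row 2; 5 bumps 7 from row 3; 7 starts row 4. P = [[1, 3, 6], [4], [5], [7]].
Insert 2: 2 bumps 3 from row 1; 3 bumps 4 from row 2; 4 bumps 5 from row 3; 5 bumps 7 from row 4; 7 starts row 5. P = [[1, 2, 6], [3], [4], [5], [7]].

So P = [[1, 2, 6], [3], [4], [5], [7]].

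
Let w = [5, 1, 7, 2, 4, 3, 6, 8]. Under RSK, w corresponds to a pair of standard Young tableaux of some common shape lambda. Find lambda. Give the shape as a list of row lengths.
[5, 2, 1]

Row-insert each entry into an empty tableau.

After inserting 5: P = [[5]].
After inserting 1: P = [[1], [5]].
After inserting 7: P = [[1, 7], [5]].
After inserting 2: P = [[1, 2], [5, 7]].
After inserting 4: P = [[1, 2, 4], [5, 7]].
After inserting 3: P = [[1, 2, 3], [4, 7], [5]].
After inserting 6: P = [[1, 2, 3, 6], [4, 7], [5]].
After inserting 8: P = [[1, 2, 3, 6, 8], [4, 7], [5]].

The final insertion tableau P = [[1, 2, 3, 6, 8], [4, 7], [5]] has shape [5, 2, 1].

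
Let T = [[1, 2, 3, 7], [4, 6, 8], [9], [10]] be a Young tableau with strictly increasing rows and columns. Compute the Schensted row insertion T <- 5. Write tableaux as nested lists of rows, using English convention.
[[1, 2, 3, 5], [4, 6, 7], [8], [9], [10]]

In row 1, 5 replaces 7 (the leftmost entry greater than 5); 7 is bumped to row 2. In row 2, 7 replaces 8 (the leftmost entry greater than 7); 8 is bumped to row 3. In row 3, 8 replaces 9 (the leftmost entry greater than 8); 9 is bumped to row 4. In row 4, 9 replaces 10 (the leftmost entry greater than 9); 10 is bumped to row 5. 10 starts a new row 5. The new tableau is [[1, 2, 3, 5], [4, 6, 7], [8], [9], [10]].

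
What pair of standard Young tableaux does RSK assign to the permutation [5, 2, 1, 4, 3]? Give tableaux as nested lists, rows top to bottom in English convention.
Insert each entry of the permutation into P by Schensted row insertion, recording in Q the position of each new cell.

Insert 5: appended to row 1. P = [[5]].
Insert 2: 2 bumps 5 from row 1; 5 starts row 2. P = [[2], [5]].
Insert 1: 1 bumps 2 from row 1; 2 bumps 5 from row 2; 5 starts row 3. P = [[1], [2], [5]].
Insert 4: appended to row 1. P = [[1, 4], [2], [5]].
Insert 3: 3 bumps 4 from row 1; 4 appends to row 2. P = [[1, 3], [2, 4], [5]].

So P = [[1, 3], [2, 4], [5]], Q = [[1, 4], [2, 5], [3]].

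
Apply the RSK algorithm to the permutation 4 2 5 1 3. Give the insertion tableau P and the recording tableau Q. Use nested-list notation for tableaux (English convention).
P = [[1, 3], [2, 5], [4]], Q = [[1, 3], [2, 5], [4]]

Insert each entry of the permutation into P by Schensted row insertion, recording in Q the position of each new cell.

Insert 4: appended to row 1. P = [[4]].
Insert 2: 2 bumps 4 from row 1; 4 starts row 2. P = [[2], [4]].
Insert 5: appended to row 1. P = [[2, 5], [4]].
Insert 1: 1 bumps 2 from row 1; 2 bumps 4 from row 2; 4 starts row 3. P = [[1, 5], [2], [4]].
Insert 3: 3 bumps 5 from row 1; 5 appends to row 2. P = [[1, 3], [2, 5], [4]].

So P = [[1, 3], [2, 5], [4]], Q = [[1, 3], [2, 5], [4]].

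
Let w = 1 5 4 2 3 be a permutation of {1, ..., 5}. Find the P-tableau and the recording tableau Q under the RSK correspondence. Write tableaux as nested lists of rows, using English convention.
Insert each entry of the permutation into P by Schensted row insertion, recording in Q the position of each new cell.

Insert 1: appended to row 1. P = [[1]].
Insert 5: appended to row 1. P = [[1, 5]].
Insert 4: 4 bumps 5 from row 1; 5 starts row 2. P = [[1, 4], [5]].
Insert 2: 2 bumps 4 from row 1; 4 bumps 5 from row 2; 5 starts row 3. P = [[1, 2], [4], [5]].
Insert 3: appended to row 1. P = [[1, 2, 3], [4], [5]].

So P = [[1, 2, 3], [4], [5]], Q = [[1, 2, 5], [3], [4]].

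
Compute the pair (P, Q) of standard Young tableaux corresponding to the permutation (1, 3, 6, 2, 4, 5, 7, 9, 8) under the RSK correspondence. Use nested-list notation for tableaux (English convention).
Insert each entry of the permutation into P by Schensted row insertion, recording in Q the position of each new cell.

Insert 1: appended to row 1. P = [[1]].
Insert 3: appended to row 1. P = [[1, 3]].
Insert 6: appended to row 1. P = [[1, 3, 6]].
Insert 2: 2 bumps 3 from row 1; 3 starts row 2. P = [[1, 2, 6], [3]].
Insert 4: 4 bumps 6 from row 1; 6 appends to row 2. P = [[1, 2, 4], [3, 6]].
Insert 5: appended to row 1. P = [[1, 2, 4, 5], [3, 6]].
Insert 7: appended to row 1. P = [[1, 2, 4, 5, 7], [3, 6]].
Insert 9: appended to row 1. P = [[1, 2, 4, 5, 7, 9], [3, 6]].
Insert 8: 8 bumps 9 from row 1; 9 appends to row 2. P = [[1, 2, 4, 5, 7, 8], [3, 6, 9]].

So P = [[1, 2, 4, 5, 7, 8], [3, 6, 9]], Q = [[1, 2, 3, 6, 7, 8], [4, 5, 9]].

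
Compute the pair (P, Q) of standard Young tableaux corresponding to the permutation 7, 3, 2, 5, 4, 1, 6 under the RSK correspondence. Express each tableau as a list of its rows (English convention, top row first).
P = [[1, 4, 6], [2, 5], [3], [7]], Q = [[1, 4, 7], [2, 5], [3], [6]]

Insert each entry of the permutation into P by Schensted row insertion, recording in Q the position of each new cell.

Insert 7: appended to row 1. P = [[7]], Q = [[1]].
Insert 3: 3 bumps 7 from row 1; 7 starts row 2. P = [[3], [7]], Q = [[1], [2]].
Insert 2: 2 bumps 3 from row 1; 3 bumps 7 from row 2; 7 starts row 3. P = [[2], [3], [7]], Q = [[1], [2], [3]].
Insert 5: appended to row 1. P = [[2, 5], [3], [7]], Q = [[1, 4], [2], [3]].
Insert 4: 4 bumps 5 from row 1; 5 appends to row 2. P = [[2, 4], [3, 5], [7]], Q = [[1, 4], [2, 5], [3]].
Insert 1: 1 bumps 2 from row 1; 2 bumps 3 from row 2; 3 bumps 7 from row 3; 7 starts row 4. P = [[1, 4], [2, 5], [3], [7]], Q = [[1, 4], [2, 5], [3], [6]].
Insert 6: appended to row 1. P = [[1, 4, 6], [2, 5], [3], [7]], Q = [[1, 4, 7], [2, 5], [3], [6]].

So P = [[1, 4, 6], [2, 5], [3], [7]], Q = [[1, 4, 7], [2, 5], [3], [6]].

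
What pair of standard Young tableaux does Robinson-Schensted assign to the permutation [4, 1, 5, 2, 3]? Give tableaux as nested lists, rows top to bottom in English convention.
Insert each entry of the permutation into P by Schensted row insertion, recording in Q the position of each new cell.

Insert 4: appended to row 1. P = [[4]], Q = [[1]].
Insert 1: 1 bumps 4 from row 1; 4 starts row 2. P = [[1], [4]], Q = [[1], [2]].
Insert 5: appended to row 1. P = [[1, 5], [4]], Q = [[1, 3], [2]].
Insert 2: 2 bumps 5 from row 1; 5 appends to row 2. P = [[1, 2], [4, 5]], Q = [[1, 3], [2, 4]].
Insert 3: appended to row 1. P = [[1, 2, 3], [4, 5]], Q = [[1, 3, 5], [2, 4]].

So P = [[1, 2, 3], [4, 5]], Q = [[1, 3, 5], [2, 4]].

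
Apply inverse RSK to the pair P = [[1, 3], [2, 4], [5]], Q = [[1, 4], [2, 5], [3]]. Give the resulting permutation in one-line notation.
Reverse RSK: for i = n, n-1, ..., 1, locate i in Q, remove the corresponding corner cell from P, and reverse-bump its entry up through P; the value ejected from row 1 is w(i).

So w = 5 2 1 4 3.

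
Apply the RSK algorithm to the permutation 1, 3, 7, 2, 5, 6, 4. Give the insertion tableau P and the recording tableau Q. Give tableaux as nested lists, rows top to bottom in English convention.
Insert each entry of the permutation into P by Schensted row insertion, recording in Q the position of each new cell.

Insert 1: appended to row 1. P = [[1]], Q = [[1]].
Insert 3: appended to row 1. P = [[1, 3]], Q = [[1, 2]].
Insert 7: appended to row 1. P = [[1, 3, 7]], Q = [[1, 2, 3]].
Insert 2: 2 bumps 3 from row 1; 3 starts row 2. P = [[1, 2, 7], [3]], Q = [[1, 2, 3], [4]].
Insert 5: 5 bumps 7 from row 1; 7 appends to row 2. P = [[1, 2, 5], [3, 7]], Q = [[1, 2, 3], [4, 5]].
Insert 6: appended to row 1. P = [[1, 2, 5, 6], [3, 7]], Q = [[1, 2, 3, 6], [4, 5]].
Insert 4: 4 bumps 5 from row 1; 5 bumps 7 from row 2; 7 starts row 3. P = [[1, 2, 4, 6], [3, 5], [7]], Q = [[1, 2, 3, 6], [4, 5], [7]].

So P = [[1, 2, 4, 6], [3, 5], [7]], Q = [[1, 2, 3, 6], [4, 5], [7]].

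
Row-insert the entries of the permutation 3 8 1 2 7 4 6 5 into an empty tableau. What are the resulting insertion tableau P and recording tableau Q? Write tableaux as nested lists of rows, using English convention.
Insert each entry of the permutation into P by Schensted row insertion, recording in Q the position of each new cell.

After inserting 3: P = [[3]].
After inserting 8: P = [[3, 8]].
After inserting 1: P = [[1, 8], [3]].
After inserting 2: P = [[1, 2], [3, 8]].
After inserting 7: P = [[1, 2, 7], [3, 8]].
After inserting 4: P = [[1, 2, 4], [3, 7], [8]].
After inserting 6: P = [[1, 2, 4, 6], [3, 7], [8]].
After inserting 5: P = [[1, 2, 4, 5], [3, 6], [7], [8]].

So P = [[1, 2, 4, 5], [3, 6], [7], [8]], Q = [[1, 2, 5, 7], [3, 4], [6], [8]].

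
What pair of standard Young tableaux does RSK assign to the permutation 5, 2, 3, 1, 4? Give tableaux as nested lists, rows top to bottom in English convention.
Insert each entry of the permutation into P by Schensted row insertion, recording in Q the position of each new cell.

Insert 5: appended to row 1. P = [[5]], Q = [[1]].
Insert 2: 2 bumps 5 from row 1; 5 starts row 2. P = [[2], [5]], Q = [[1], [2]].
Insert 3: appended to row 1. P = [[2, 3], [5]], Q = [[1, 3], [2]].
Insert 1: 1 bumps 2 from row 1; 2 bumps 5 from row 2; 5 starts row 3. P = [[1, 3], [2], [5]], Q = [[1, 3], [2], [4]].
Insert 4: appended to row 1. P = [[1, 3, 4], [2], [5]], Q = [[1, 3, 5], [2], [4]].

So P = [[1, 3, 4], [2], [5]], Q = [[1, 3, 5], [2], [4]].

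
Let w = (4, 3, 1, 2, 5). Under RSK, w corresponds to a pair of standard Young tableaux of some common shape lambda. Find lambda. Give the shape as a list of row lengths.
[3, 1, 1]

Row-insert each entry into an empty tableau.

After inserting 4: P = [[4]].
After inserting 3: P = [[3], [4]].
After inserting 1: P = [[1], [3], [4]].
After inserting 2: P = [[1, 2], [3], [4]].
After inserting 5: P = [[1, 2, 5], [3], [4]].

The final insertion tableau P = [[1, 2, 5], [3], [4]] has shape [3, 1, 1].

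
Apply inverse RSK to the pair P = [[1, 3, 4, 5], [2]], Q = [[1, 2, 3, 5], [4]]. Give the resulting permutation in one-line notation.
Reverse RSK: for i = n, n-1, ..., 1, locate i in Q, remove the corresponding corner cell from P, and reverse-bump its entry up through P; the value ejected from row 1 is w(i).

So w = 2 3 4 1 5.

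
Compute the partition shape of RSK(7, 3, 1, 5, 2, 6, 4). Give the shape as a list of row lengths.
Row-insert each entry into an empty tableau.

After inserting 7: P = [[7]].
After inserting 3: P = [[3], [7]].
After inserting 1: P = [[1], [3], [7]].
After inserting 5: P = [[1, 5], [3], [7]].
After inserting 2: P = [[1, 2], [3, 5], [7]].
After inserting 6: P = [[1, 2, 6], [3, 5], [7]].
After inserting 4: P = [[1, 2, 4], [3, 5, 6], [7]].

The final insertion tableau P = [[1, 2, 4], [3, 5, 6], [7]] has shape [3, 3, 1].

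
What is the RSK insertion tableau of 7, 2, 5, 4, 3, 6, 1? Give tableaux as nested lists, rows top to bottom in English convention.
P = [[1, 3, 6], [2], [4], [5], [7]]

After inserting 7: P = [[7]].
After inserting 2: P = [[2], [7]].
After inserting 5: P = [[2, 5], [7]].
After inserting 4: P = [[2, 4], [5], [7]].
After inserting 3: P = [[2, 3], [4], [5], [7]].
After inserting 6: P = [[2, 3, 6], [4], [5], [7]].
After inserting 1: P = [[1, 3, 6], [2], [4], [5], [7]].

So P = [[1, 3, 6], [2], [4], [5], [7]].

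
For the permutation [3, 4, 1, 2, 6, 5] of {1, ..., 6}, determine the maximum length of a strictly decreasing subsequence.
2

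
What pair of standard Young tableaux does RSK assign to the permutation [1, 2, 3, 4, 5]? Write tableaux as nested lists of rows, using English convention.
P = [[1, 2, 3, 4, 5]], Q = [[1, 2, 3, 4, 5]]

Insert each entry of the permutation into P by Schensted row insertion, recording in Q the position of each new cell.

Insert 1: appended to row 1. P = [[1]].
Insert 2: appended to row 1. P = [[1, 2]].
Insert 3: appended to row 1. P = [[1, 2, 3]].
Insert 4: appended to row 1. P = [[1, 2, 3, 4]].
Insert 5: appended to row 1. P = [[1, 2, 3, 4, 5]].

So P = [[1, 2, 3, 4, 5]], Q = [[1, 2, 3, 4, 5]].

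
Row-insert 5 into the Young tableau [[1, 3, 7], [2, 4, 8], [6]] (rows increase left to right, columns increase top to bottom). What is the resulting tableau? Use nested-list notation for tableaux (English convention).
In row 1, 5 replaces 7 (the leftmost entry greater than 5); 7 is bumped to row 2. In row 2, 7 replaces 8 (the leftmost entry greater than 7); 8 is bumped to row 3. 8 is appended to row 3. The new tableau is [[1, 3, 5], [2, 4, 7], [6, 8]].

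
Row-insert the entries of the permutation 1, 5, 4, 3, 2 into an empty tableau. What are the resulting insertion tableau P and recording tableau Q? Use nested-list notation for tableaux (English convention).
P = [[1, 2], [3], [4], [5]], Q = [[1, 2], [3], [4], [5]]

Insert each entry of the permutation into P by Schensted row insertion, recording in Q the position of each new cell.

Insert 1: appended to row 1. P = [[1]], Q = [[1]].
Insert 5: appended to row 1. P = [[1, 5]], Q = [[1, 2]].
Insert 4: 4 bumps 5 from row 1; 5 starts row 2. P = [[1, 4], [5]], Q = [[1, 2], [3]].
Insert 3: 3 bumps 4 from row 1; 4 bumps 5 from row 2; 5 starts row 3. P = [[1, 3], [4], [5]], Q = [[1, 2], [3], [4]].
Insert 2: 2 bumps 3 from row 1; 3 bumps 4 from row 2; 4 bumps 5 from row 3; 5 starts row 4. P = [[1, 2], [3], [4], [5]], Q = [[1, 2], [3], [4], [5]].

So P = [[1, 2], [3], [4], [5]], Q = [[1, 2], [3], [4], [5]].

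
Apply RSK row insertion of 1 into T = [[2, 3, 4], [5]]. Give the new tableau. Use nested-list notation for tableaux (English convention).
In row 1, 1 replaces 2 (the leftmost entry greater than 1); 2 is bumped to row 2. In row 2, 2 replaces 5 (the leftmost entry greater than 2); 5 is bumped to row 3. 5 starts a new row 3. The new tableau is [[1, 3, 4], [2], [5]].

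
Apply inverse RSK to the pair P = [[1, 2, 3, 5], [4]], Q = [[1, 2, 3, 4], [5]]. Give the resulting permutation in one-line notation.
1 2 4 5 3

Reverse the RSK construction: for i from n down to 1, find the cell of Q containing i, remove the entry at that cell from P, and reverse-bump it up through P; the value ejected from row 1 is w(i).

Step i=5: Q has 5 at row 2, column 1; remove 4 from row 2 of P and reverse-bump: 4 enters row 1 and ejects 3. So w(5) = 3. P is now [[1, 2, 4, 5]].
Step i=4: Q has 4 at row 1, column 4; remove that cell from P, ejecting 5. So w(4) = 5. P is now [[1, 2, 4]].
Step i=3: Q has 3 at row 1, column 3; remove that cell from P, ejecting 4. So w(3) = 4. P is now [[1, 2]].
Step i=2: Q has 2 at row 1, column 2; remove that cell from P, ejecting 2. So w(2) = 2. P is now [[1]].
Step i=1: Q has 1 at row 1, column 1; remove that cell from P, ejecting 1. So w(1) = 1. P is now [].

So w = 1 2 4 5 3.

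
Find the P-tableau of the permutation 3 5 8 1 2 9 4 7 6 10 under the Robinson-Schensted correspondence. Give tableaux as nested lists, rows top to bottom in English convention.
P = [[1, 2, 4, 6, 10], [3, 5, 7, 9], [8]]

After inserting 3: P = [[3]].
After inserting 5: P = [[3, 5]].
After inserting 8: P = [[3, 5, 8]].
After inserting 1: P = [[1, 5, 8], [3]].
After inserting 2: P = [[1, 2, 8], [3, 5]].
After inserting 9: P = [[1, 2, 8, 9], [3, 5]].
After inserting 4: P = [[1, 2, 4, 9], [3, 5, 8]].
After inserting 7: P = [[1, 2, 4, 7], [3, 5, 8, 9]].
After inserting 6: P = [[1, 2, 4, 6], [3, 5, 7, 9], [8]].
After inserting 10: P = [[1, 2, 4, 6, 10], [3, 5, 7, 9], [8]].

So P = [[1, 2, 4, 6, 10], [3, 5, 7, 9], [8]].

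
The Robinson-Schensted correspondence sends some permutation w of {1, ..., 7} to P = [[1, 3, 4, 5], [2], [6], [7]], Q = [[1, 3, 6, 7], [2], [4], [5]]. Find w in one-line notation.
Reverse the RSK construction: for i from n down to 1, find the cell of Q containing i, remove the entry at that cell from P, and reverse-bump it up through P; the value ejected from row 1 is w(i).

Step i=7: Q has 7 at row 1, column 4; remove that cell from P, ejecting 5. So w(7) = 5. P is now [[1, 3, 4], [2], [6], [7]].
Step i=6: Q has 6 at row 1, column 3; remove that cell from P, ejecting 4. So w(6) = 4. P is now [[1, 3], [2], [6], [7]].
Step i=5: Q has 5 at row 4, column 1; remove 7 from row 4 of P and reverse-bump: 7 enters row 3 and ejects 6; 6 enters row 2 and ejects 2; 2 enters row 1 and ejects 1. So w(5) = 1. P is now [[2, 3], [6], [7]].
Step i=4: Q has 4 at row 3, column 1; remove 7 from row 3 of P and reverse-bump: 7 enters row 2 and ejects 6; 6 enters row 1 and ejects 3. So w(4) = 3. P is now [[2, 6], [7]].
Step i=3: Q has 3 at row 1, column 2; remove that cell from P, ejecting 6. So w(3) = 6. P is now [[2], [7]].
Step i=2: Q has 2 at row 2, column 1; remove 7 from row 2 of P and reverse-bump: 7 enters row 1 and ejects 2. So w(2) = 2. P is now [[7]].
Step i=1: Q has 1 at row 1, column 1; remove that cell from P, ejecting 7. So w(1) = 7. P is now [].

So w = 7 2 6 3 1 4 5.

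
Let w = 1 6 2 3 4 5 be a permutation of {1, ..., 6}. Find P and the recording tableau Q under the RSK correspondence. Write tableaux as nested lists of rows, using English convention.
P = [[1, 2, 3, 4, 5], [6]], Q = [[1, 2, 4, 5, 6], [3]]

Insert each entry of the permutation into P by Schensted row insertion, recording in Q the position of each new cell.

Insert 1: appended to row 1. P = [[1]].
Insert 6: appended to row 1. P = [[1, 6]].
Insert 2: 2 bumps 6 from row 1; 6 starts row 2. P = [[1, 2], [6]].
Insert 3: appended to row 1. P = [[1, 2, 3], [6]].
Insert 4: appended to row 1. P = [[1, 2, 3, 4], [6]].
Insert 5: appended to row 1. P = [[1, 2, 3, 4, 5], [6]].

So P = [[1, 2, 3, 4, 5], [6]], Q = [[1, 2, 4, 5, 6], [3]].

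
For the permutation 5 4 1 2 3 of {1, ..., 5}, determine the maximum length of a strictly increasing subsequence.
3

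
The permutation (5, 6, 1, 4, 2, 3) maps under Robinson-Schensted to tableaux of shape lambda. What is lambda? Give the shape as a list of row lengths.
[3, 2, 1]

Row-insert each entry into an empty tableau.

After inserting 5: P = [[5]].
After inserting 6: P = [[5, 6]].
After inserting 1: P = [[1, 6], [5]].
After inserting 4: P = [[1, 4], [5, 6]].
After inserting 2: P = [[1, 2], [4, 6], [5]].
After inserting 3: P = [[1, 2, 3], [4, 6], [5]].

The final insertion tableau P = [[1, 2, 3], [4, 6], [5]] has shape [3, 2, 1].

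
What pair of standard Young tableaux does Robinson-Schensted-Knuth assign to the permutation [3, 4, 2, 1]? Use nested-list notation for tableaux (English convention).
P = [[1, 4], [2], [3]], Q = [[1, 2], [3], [4]]

Insert each entry of the permutation into P by Schensted row insertion, recording in Q the position of each new cell.

Insert 3: appended to row 1. P = [[3]], Q = [[1]].
Insert 4: appended to row 1. P = [[3, 4]], Q = [[1, 2]].
Insert 2: 2 bumps 3 from row 1; 3 starts row 2. P = [[2, 4], [3]], Q = [[1, 2], [3]].
Insert 1: 1 bumps 2 from row 1; 2 bumps 3 from row 2; 3 starts row 3. P = [[1, 4], [2], [3]], Q = [[1, 2], [3], [4]].

So P = [[1, 4], [2], [3]], Q = [[1, 2], [3], [4]].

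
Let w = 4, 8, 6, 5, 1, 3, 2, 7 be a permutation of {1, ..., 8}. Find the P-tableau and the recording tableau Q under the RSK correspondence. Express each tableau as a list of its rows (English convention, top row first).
P = [[1, 2, 7], [3, 5], [4], [6], [8]], Q = [[1, 2, 8], [3, 6], [4], [5], [7]]

Insert each entry of the permutation into P by Schensted row insertion, recording in Q the position of each new cell.

Insert 4: appended to row 1. P = [[4]].
Insert 8: appended to row 1. P = [[4, 8]].
Insert 6: 6 bumps 8 from row 1; 8 starts row 2. P = [[4, 6], [8]].
Insert 5: 5 bumps 6 from row 1; 6 bumps 8 from row 2; 8 starts row 3. P = [[4, 5], [6], [8]].
Insert 1: 1 bumps 4 from row 1; 4 bumps 6 from row 2; 6 bumps 8 from row 3; 8 starts row 4. P = [[1, 5], [4], [6], [8]].
Insert 3: 3 bumps 5 from row 1; 5 appends to row 2. P = [[1, 3], [4, 5], [6], [8]].
Insert 2: 2 bumps 3 from row 1; 3 bumps 4 from row 2; 4 bumps 6 from row 3; 6 bumps 8 from row 4; 8 starts row 5. P = [[1, 2], [3, 5], [4], [6], [8]].
Insert 7: appended to row 1. P = [[1, 2, 7], [3, 5], [4], [6], [8]].

So P = [[1, 2, 7], [3, 5], [4], [6], [8]], Q = [[1, 2, 8], [3, 6], [4], [5], [7]].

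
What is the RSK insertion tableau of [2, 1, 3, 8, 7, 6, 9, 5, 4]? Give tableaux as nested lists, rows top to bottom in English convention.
Insert 2: appended to row 1. P = [[2]].
Insert 1: 1 bumps 2 from row 1; 2 starts row 2. P = [[1], [2]].
Insert 3: appended to row 1. P = [[1, 3], [2]].
Insert 8: appended to row 1. P = [[1, 3, 8], [2]].
Insert 7: 7 bumps 8 from row 1; 8 appends to row 2. P = [[1, 3, 7], [2, 8]].
Insert 6: 6 bumps 7 from row 1; 7 bumps 8 from row 2; 8 starts row 3. P = [[1, 3, 6], [2, 7], [8]].
Insert 9: appended to row 1. P = [[1, 3, 6, 9], [2, 7], [8]].
Insert 5: 5 bumps 6 from row 1; 6 bumps 7 from row 2; 7 bumps 8 from row 3; 8 starts row 4. P = [[1, 3, 5, 9], [2, 6], [7], [8]].
Insert 4: 4 bumps 5 from row 1; 5 bumps 6 from row 2; 6 bumps 7 from row 3; 7 bumps 8 from row 4; 8 starts row 5. P = [[1, 3, 4, 9], [2, 5], [6], [7], [8]].

So P = [[1, 3, 4, 9], [2, 5], [6], [7], [8]].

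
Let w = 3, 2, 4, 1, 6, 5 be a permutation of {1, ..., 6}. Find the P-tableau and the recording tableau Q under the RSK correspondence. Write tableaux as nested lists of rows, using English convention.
P = [[1, 4, 5], [2, 6], [3]], Q = [[1, 3, 5], [2, 6], [4]]

Insert each entry of the permutation into P by Schensted row insertion, recording in Q the position of each new cell.

Insert 3: appended to row 1. P = [[3]].
Insert 2: 2 bumps 3 from row 1; 3 starts row 2. P = [[2], [3]].
Insert 4: appended to row 1. P = [[2, 4], [3]].
Insert 1: 1 bumps 2 from row 1; 2 bumps 3 from row 2; 3 starts row 3. P = [[1, 4], [2], [3]].
Insert 6: appended to row 1. P = [[1, 4, 6], [2], [3]].
Insert 5: 5 bumps 6 from row 1; 6 appends to row 2. P = [[1, 4, 5], [2, 6], [3]].

So P = [[1, 4, 5], [2, 6], [3]], Q = [[1, 3, 5], [2, 6], [4]].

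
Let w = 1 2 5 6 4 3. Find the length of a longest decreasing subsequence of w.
3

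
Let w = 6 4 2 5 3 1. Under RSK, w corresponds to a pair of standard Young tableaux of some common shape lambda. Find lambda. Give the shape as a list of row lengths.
Row-insert each entry into an empty tableau.

After inserting 6: P = [[6]].
After inserting 4: P = [[4], [6]].
After inserting 2: P = [[2], [4], [6]].
After inserting 5: P = [[2, 5], [4], [6]].
After inserting 3: P = [[2, 3], [4, 5], [6]].
After inserting 1: P = [[1, 3], [2, 5], [4], [6]].

The final insertion tableau P = [[1, 3], [2, 5], [4], [6]] has shape [2, 2, 1, 1].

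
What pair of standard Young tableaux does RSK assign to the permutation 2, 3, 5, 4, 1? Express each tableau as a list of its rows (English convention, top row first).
Insert each entry of the permutation into P by Schensted row insertion, recording in Q the position of each new cell.

After inserting 2: P = [[2]].
After inserting 3: P = [[2, 3]].
After inserting 5: P = [[2, 3, 5]].
After inserting 4: P = [[2, 3, 4], [5]].
After inserting 1: P = [[1, 3, 4], [2], [5]].

So P = [[1, 3, 4], [2], [5]], Q = [[1, 2, 3], [4], [5]].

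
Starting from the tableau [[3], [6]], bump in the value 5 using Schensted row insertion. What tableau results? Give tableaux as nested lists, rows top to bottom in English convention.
5 is larger than every entry of row 1, so it is appended to row 1. The new tableau is [[3, 5], [6]].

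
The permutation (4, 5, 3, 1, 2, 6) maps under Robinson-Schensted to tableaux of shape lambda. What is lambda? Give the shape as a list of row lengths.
[3, 2, 1]

Row-insert each entry into an empty tableau.

After inserting 4: P = [[4]].
After inserting 5: P = [[4, 5]].
After inserting 3: P = [[3, 5], [4]].
After inserting 1: P = [[1, 5], [3], [4]].
After inserting 2: P = [[1, 2], [3, 5], [4]].
After inserting 6: P = [[1, 2, 6], [3, 5], [4]].

The final insertion tableau P = [[1, 2, 6], [3, 5], [4]] has shape [3, 2, 1].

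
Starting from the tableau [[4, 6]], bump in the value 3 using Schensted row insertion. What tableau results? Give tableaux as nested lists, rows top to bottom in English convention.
In row 1, 3 replaces 4 (the leftmost entry greater than 3); 4 is bumped to row 2. 4 starts a new row 2. The new tableau is [[3, 6], [4]].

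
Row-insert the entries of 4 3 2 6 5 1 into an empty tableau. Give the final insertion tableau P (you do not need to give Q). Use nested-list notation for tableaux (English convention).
P = [[1, 5], [2, 6], [3], [4]]

Insert 4: appended to row 1. P = [[4]].
Insert 3: 3 bumps 4 from row 1; 4 starts row 2. P = [[3], [4]].
Insert 2: 2 bumps 3 from row 1; 3 bumps 4 from row 2; 4 starts row 3. P = [[2], [3], [4]].
Insert 6: appended to row 1. P = [[2, 6], [3], [4]].
Insert 5: 5 bumps 6 from row 1; 6 appends to row 2. P = [[2, 5], [3, 6], [4]].
Insert 1: 1 bumps 2 from row 1; 2 bumps 3 from row 2; 3 bumps 4 from row 3; 4 starts row 4. P = [[1, 5], [2, 6], [3], [4]].

So P = [[1, 5], [2, 6], [3], [4]].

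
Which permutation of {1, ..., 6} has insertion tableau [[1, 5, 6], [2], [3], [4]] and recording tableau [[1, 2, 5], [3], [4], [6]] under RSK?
Reverse the RSK construction: for i from n down to 1, find the cell of Q containing i, remove the entry at that cell from P, and reverse-bump it up through P; the value ejected from row 1 is w(i).

Step i=6: Q has 6 at row 4, column 1; remove 4 from row 4 of P and reverse-bump: 4 enters row 3 and ejects 3; 3 enters row 2 and ejects 2; 2 enters row 1 and ejects 1. So w(6) = 1. P is now [[2, 5, 6], [3], [4]].
Step i=5: Q has 5 at row 1, column 3; remove that cell from P, ejecting 6. So w(5) = 6. P is now [[2, 5], [3], [4]].
Step i=4: Q has 4 at row 3, column 1; remove 4 from row 3 of P and reverse-bump: 4 enters row 2 and ejects 3; 3 enters row 1 and ejects 2. So w(4) = 2. P is now [[3, 5], [4]].
Step i=3: Q has 3 at row 2, column 1; remove 4 from row 2 of P and reverse-bump: 4 enters row 1 and ejects 3. So w(3) = 3. P is now [[4, 5]].
Step i=2: Q has 2 at row 1, column 2; remove that cell from P, ejecting 5. So w(2) = 5. P is now [[4]].
Step i=1: Q has 1 at row 1, column 1; remove that cell from P, ejecting 4. So w(1) = 4. P is now [].

So w = 4 5 3 2 6 1.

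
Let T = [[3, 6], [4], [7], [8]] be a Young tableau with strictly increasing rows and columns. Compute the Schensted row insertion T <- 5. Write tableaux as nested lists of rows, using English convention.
[[3, 5], [4, 6], [7], [8]]

In row 1, 5 replaces 6 (the leftmost entry greater than 5); 6 is bumped to row 2. 6 is appended to row 2. The new tableau is [[3, 5], [4, 6], [7], [8]].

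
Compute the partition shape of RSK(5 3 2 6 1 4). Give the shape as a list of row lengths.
Row-insert each entry into an empty tableau.

After inserting 5: P = [[5]].
After inserting 3: P = [[3], [5]].
After inserting 2: P = [[2], [3], [5]].
After inserting 6: P = [[2, 6], [3], [5]].
After inserting 1: P = [[1, 6], [2], [3], [5]].
After inserting 4: P = [[1, 4], [2, 6], [3], [5]].

The final insertion tableau P = [[1, 4], [2, 6], [3], [5]] has shape [2, 2, 1, 1].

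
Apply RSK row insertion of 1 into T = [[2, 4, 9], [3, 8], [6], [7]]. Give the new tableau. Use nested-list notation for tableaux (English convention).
[[1, 4, 9], [2, 8], [3], [6], [7]]

In row 1, 1 replaces 2 (the leftmost entry greater than 1); 2 is bumped to row 2. In row 2, 2 replaces 3 (the leftmost entry greater than 2); 3 is bumped to row 3. In row 3, 3 replaces 6 (the leftmost entry greater than 3); 6 is bumped to row 4. In row 4, 6 replaces 7 (the leftmost entry greater than 6); 7 is bumped to row 5. 7 starts a new row 5. The new tableau is [[1, 4, 9], [2, 8], [3], [6], [7]].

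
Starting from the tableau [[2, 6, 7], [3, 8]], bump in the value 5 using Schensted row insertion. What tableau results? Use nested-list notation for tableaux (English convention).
In row 1, 5 replaces 6 (the leftmost entry greater than 5); 6 is bumped to row 2. In row 2, 6 replaces 8 (the leftmost entry greater than 6); 8 is bumped to row 3. 8 starts a new row 3. The new tableau is [[2, 5, 7], [3, 6], [8]].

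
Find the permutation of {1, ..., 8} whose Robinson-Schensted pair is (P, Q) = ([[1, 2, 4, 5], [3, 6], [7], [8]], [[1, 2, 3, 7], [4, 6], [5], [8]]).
Reverse the RSK construction: for i from n down to 1, find the cell of Q containing i, remove the entry at that cell from P, and reverse-bump it up through P; the value ejected from row 1 is w(i).

Step i=8: Q has 8 at row 4, column 1; remove 8 from row 4 of P and reverse-bump: 8 enters row 3 and ejects 7; 7 enters row 2 and ejects 6; 6 enters row 1 and ejects 5. So w(8) = 5. P is now [[1, 2, 4, 6], [3, 7], [8]].
Step i=7: Q has 7 at row 1, column 4; remove that cell from P, ejecting 6. So w(7) = 6. P is now [[1, 2, 4], [3, 7], [8]].
Step i=6: Q has 6 at row 2, column 2; remove 7 from row 2 of P and reverse-bump: 7 enters row 1 and ejects 4. So w(6) = 4. P is now [[1, 2, 7], [3], [8]].
Step i=5: Q has 5 at row 3, column 1; remove 8 from row 3 of P and reverse-bump: 8 enters row 2 and ejects 3; 3 enters row 1 and ejects 2. So w(5) = 2. P is now [[1, 3, 7], [8]].
Step i=4: Q has 4 at row 2, column 1; remove 8 from row 2 of P and reverse-bump: 8 enters row 1 and ejects 7. So w(4) = 7. P is now [[1, 3, 8]].
Step i=3: Q has 3 at row 1, column 3; remove that cell from P, ejecting 8. So w(3) = 8. P is now [[1, 3]].
Step i=2: Q has 2 at row 1, column 2; remove that cell from P, ejecting 3. So w(2) = 3. P is now [[1]].
Step i=1: Q has 1 at row 1, column 1; remove that cell from P, ejecting 1. So w(1) = 1. P is now [].

So w = 1 3 8 7 2 4 6 5.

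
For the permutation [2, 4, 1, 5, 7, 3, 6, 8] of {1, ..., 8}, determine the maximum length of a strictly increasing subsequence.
5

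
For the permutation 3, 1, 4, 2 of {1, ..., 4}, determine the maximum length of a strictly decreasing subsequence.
2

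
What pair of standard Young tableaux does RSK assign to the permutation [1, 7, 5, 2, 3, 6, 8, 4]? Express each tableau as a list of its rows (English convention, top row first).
Insert each entry of the permutation into P by Schensted row insertion, recording in Q the position of each new cell.

Insert 1: appended to row 1. P = [[1]], Q = [[1]].
Insert 7: appended to row 1. P = [[1, 7]], Q = [[1, 2]].
Insert 5: 5 bumps 7 from row 1; 7 starts row 2. P = [[1, 5], [7]], Q = [[1, 2], [3]].
Insert 2: 2 bumps 5 from row 1; 5 bumps 7 from row 2; 7 starts row 3. P = [[1, 2], [5], [7]], Q = [[1, 2], [3], [4]].
Insert 3: appended to row 1. P = [[1, 2, 3], [5], [7]], Q = [[1, 2, 5], [3], [4]].
Insert 6: appended to row 1. P = [[1, 2, 3, 6], [5], [7]], Q = [[1, 2, 5, 6], [3], [4]].
Insert 8: appended to row 1. P = [[1, 2, 3, 6, 8], [5], [7]], Q = [[1, 2, 5, 6, 7], [3], [4]].
Insert 4: 4 bumps 6 from row 1; 6 appends to row 2. P = [[1, 2, 3, 4, 8], [5, 6], [7]], Q = [[1, 2, 5, 6, 7], [3, 8], [4]].

So P = [[1, 2, 3, 4, 8], [5, 6], [7]], Q = [[1, 2, 5, 6, 7], [3, 8], [4]].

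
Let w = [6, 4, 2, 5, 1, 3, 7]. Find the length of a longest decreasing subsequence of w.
4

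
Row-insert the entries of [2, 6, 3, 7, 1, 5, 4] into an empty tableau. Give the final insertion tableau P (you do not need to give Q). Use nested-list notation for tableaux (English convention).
P = [[1, 3, 4], [2, 5], [6, 7]]

Insert 2: appended to row 1. P = [[2]].
Insert 6: appended to row 1. P = [[2, 6]].
Insert 3: 3 bumps 6 from row 1; 6 starts row 2. P = [[2, 3], [6]].
Insert 7: appended to row 1. P = [[2, 3, 7], [6]].
Insert 1: 1 bumps 2 from row 1; 2 bumps 6 from row 2; 6 starts row 3. P = [[1, 3, 7], [2], [6]].
Insert 5: 5 bumps 7 from row 1; 7 appends to row 2. P = [[1, 3, 5], [2, 7], [6]].
Insert 4: 4 bumps 5 from row 1; 5 bumps 7 from row 2; 7 appends to row 3. P = [[1, 3, 4], [2, 5], [6, 7]].

So P = [[1, 3, 4], [2, 5], [6, 7]].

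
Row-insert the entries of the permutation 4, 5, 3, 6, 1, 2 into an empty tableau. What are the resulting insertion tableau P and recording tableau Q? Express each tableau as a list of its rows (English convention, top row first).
Insert each entry of the permutation into P by Schensted row insertion, recording in Q the position of each new cell.

Insert 4: appended to row 1. P = [[4]], Q = [[1]].
Insert 5: appended to row 1. P = [[4, 5]], Q = [[1, 2]].
Insert 3: 3 bumps 4 from row 1; 4 starts row 2. P = [[3, 5], [4]], Q = [[1, 2], [3]].
Insert 6: appended to row 1. P = [[3, 5, 6], [4]], Q = [[1, 2, 4], [3]].
Insert 1: 1 bumps 3 from row 1; 3 bumps 4 from row 2; 4 starts row 3. P = [[1, 5, 6], [3], [4]], Q = [[1, 2, 4], [3], [5]].
Insert 2: 2 bumps 5 from row 1; 5 appends to row 2. P = [[1, 2, 6], [3, 5], [4]], Q = [[1, 2, 4], [3, 6], [5]].

So P = [[1, 2, 6], [3, 5], [4]], Q = [[1, 2, 4], [3, 6], [5]].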